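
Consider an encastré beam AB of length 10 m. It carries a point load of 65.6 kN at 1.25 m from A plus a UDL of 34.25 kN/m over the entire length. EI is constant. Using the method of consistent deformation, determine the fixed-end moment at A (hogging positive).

Release both end moments; the primary structure is a simply-supported span AB with redundants M_A and M_B.
Simple-span end rotations at A and B under the given loads:
  at A: point load 65.6 at a = 1.25: Pab(L + b)/(6LEI) = 224.2/EI
  at B: point load 65.6 at a = 1.25: Pab(L + a)/(6LEI) = 134.5/EI
  at A: UDL 34.25: wL³/(24EI) = 1427/EI
  at B: UDL 34.25: wL³/(24EI) = 1427/EI
  θ_A0 = 1651/EI,  θ_B0 = 1562/EI
Flexibility coefficients: a unit moment at one end gives L/(3EI) there and L/(6EI) at the far end, so f₁₁ = f₂₂ = 3.333/EI and f₁₂ = f₂₁ = 1.667/EI.
Compatibility — zero rotation at each built-in end:
  3.333 M_A + 1.667 M_B = 1651
  1.667 M_A + 3.333 M_B = 1562
Solving the pair gives M_A = 348.2 kN·m and M_B = 294.4 kN·m (hogging).

M_A = 348.2 kN·m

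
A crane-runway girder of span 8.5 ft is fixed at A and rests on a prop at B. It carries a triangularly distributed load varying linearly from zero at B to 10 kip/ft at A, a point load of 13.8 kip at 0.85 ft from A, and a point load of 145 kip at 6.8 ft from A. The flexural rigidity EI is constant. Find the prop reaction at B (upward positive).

R_B = 110.8 kip

Choose R_B as the redundant. The primary structure is the cantilever fixed at A.
Primary-structure tip deflection at B by superposition:
  triangular load, peak 10 at the fixed end: w₀L⁴/(30EI) = 1740/EI
  point load 13.8 at a = 0.85: Pa²(3L − a)/(6EI) = 40.96/EI
  point load 145 at a = 6.8: Pa²(3L − a)/(6EI) = 20897/EI
  δ_0 = 22678/EI
Tip deflection under a unit load at B: L³/(3EI) = 204.7/EI.
Compatibility at B: δ_0 − R_B·δ_{BB} = 0, so R_B = 22678/204.7 = 110.8 kip.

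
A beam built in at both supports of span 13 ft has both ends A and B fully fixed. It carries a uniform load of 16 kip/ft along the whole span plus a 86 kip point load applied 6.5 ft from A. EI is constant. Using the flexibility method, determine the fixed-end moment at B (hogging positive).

M_B = 365.1 kip·ft

Take the two fixed-end moments M_A, M_B as redundants; the released structure is the simple span AB.
On the primary (simply-supported) span, the end slopes from the loading are:
  at A: UDL 16: wL³/(24EI) = 1465/EI
  at B: UDL 16: wL³/(24EI) = 1465/EI
  at A: point load 86 at a = 6.5: Pab(L + b)/(6LEI) = 908.4/EI
  at B: point load 86 at a = 6.5: Pab(L + a)/(6LEI) = 908.4/EI
  θ_A0 = 2373/EI,  θ_B0 = 2373/EI
Flexibility coefficients: a unit moment at one end gives L/(3EI) there and L/(6EI) at the far end, so f₁₁ = f₂₂ = 4.333/EI and f₁₂ = f₂₁ = 2.167/EI.
Compatibility — zero rotation at each built-in end:
  4.333 M_A + 2.167 M_B = 2373
  2.167 M_A + 4.333 M_B = 2373
Solving the pair gives M_A = 365.1 kip·ft and M_B = 365.1 kip·ft (hogging).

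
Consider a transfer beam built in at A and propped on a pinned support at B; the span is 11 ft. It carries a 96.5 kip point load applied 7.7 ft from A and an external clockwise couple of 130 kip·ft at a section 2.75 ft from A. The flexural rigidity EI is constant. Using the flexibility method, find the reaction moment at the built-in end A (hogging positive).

Remove the prop at B; the released (primary) structure is a cantilever built in at A.
Free-end deflection of the primary structure under the applied loading (downward +):
  point load 96.5 at a = 7.7: Pa²(3L − a)/(6EI) = 24126/EI
  clockwise couple 130 at a = 2.75: M₀a(2L − a)/(2EI) = 3441/EI
  δ_0 = 27567/EI
Flexibility coefficient — unit upward force at B: δ_{BB} = L³/(3EI) = 443.7/EI.
The prop prevents deflection at B: R_B = δ_0/δ_{BB} = 27567/443.7 = 62.13 kip.
Moment equilibrium about A: M_A = Σ(load moments about A) − R_B·L = 873 − 62.13×11 = 189.6 kip·ft.

M_A = 189.6 kip·ft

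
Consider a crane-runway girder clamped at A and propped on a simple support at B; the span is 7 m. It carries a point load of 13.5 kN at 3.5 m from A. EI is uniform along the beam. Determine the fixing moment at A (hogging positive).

Choose R_B as the redundant. The primary structure is the cantilever fixed at A.
Deflection at B on the released cantilever, summing each load's contribution:
  point load 13.5 at a = 3.5: Pa²(3L − a)/(6EI) = 482.3/EI
Flexibility coefficient — unit upward force at B: δ_{BB} = L³/(3EI) = 114.3/EI.
The prop prevents deflection at B: R_B = δ_0/δ_{BB} = 482.3/114.3 = 4.219 kN.
Moment equilibrium about A: M_A = Σ(load moments about A) − R_B·L = 47.25 − 4.219×7 = 17.72 kN·m.

M_A = 17.72 kN·m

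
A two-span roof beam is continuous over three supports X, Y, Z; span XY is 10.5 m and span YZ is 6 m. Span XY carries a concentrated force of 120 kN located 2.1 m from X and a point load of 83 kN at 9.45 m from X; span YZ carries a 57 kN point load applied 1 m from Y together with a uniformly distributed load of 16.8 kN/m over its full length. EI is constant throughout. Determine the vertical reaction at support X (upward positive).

R_X = 88.33 kN

Take M_Y as the redundant. Released structure: two simple spans XY and YZ with a hinge at Y.
Rotations at Y on the released spans (each span's end-slope, ×1/EI):
  span XY: point load 120 at a = 2.1: Pab(L + a)/(6LEI) = 423.4/EI
  span XY: point load 83 at a = 9.45: Pab(L + a)/(6LEI) = 260.8/EI
  span YZ: point load 57 at a = 1: Pab(L + b)/(6LEI) = 87.08/EI
  span YZ: UDL 16.8: wL³/(24EI) = 151.2/EI
  relative rotation θ_0 = (684.2 + 238.3)/EI = 922.4/EI
A unit hogging moment at Y produces rotation L₁/(3EI) + L₂/(3EI) = 5.5/EI.
Compatibility: M_Y·(L₁+L₂)/(3EI) = θ_0, giving M_Y = 167.7 kN·m (hogging).
Span XY, ΣM about X with M_Y applied at Y: R_Y^{XY}·10.5 = 1036 + 167.7, so R_Y^{XY} = 114.7 kN and R_X = 203 − 114.7 = 88.33 kN.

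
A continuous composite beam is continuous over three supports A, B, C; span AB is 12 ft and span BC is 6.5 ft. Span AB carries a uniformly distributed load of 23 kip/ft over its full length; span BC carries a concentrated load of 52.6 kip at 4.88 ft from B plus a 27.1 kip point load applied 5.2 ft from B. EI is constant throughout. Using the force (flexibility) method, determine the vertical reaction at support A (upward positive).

R_A = 114 kip

Take M_B as the redundant. Released structure: two simple spans AB and BC with a hinge at B.
Discontinuity in slope at B on the released structure — sum the simple-span end rotations:
  span AB: UDL 23: wL³/(24EI) = 1656/EI
  span BC: point load 52.6 at a = 4.88: Pab(L + b)/(6LEI) = 86.58/EI
  span BC: point load 27.1 at a = 5.2: Pab(L + b)/(6LEI) = 36.64/EI
  relative rotation θ_0 = (1656 + 123.2)/EI = 1779/EI
A unit hogging moment at B produces rotation L₁/(3EI) + L₂/(3EI) = 6.167/EI.
Compatibility: M_B·(L₁+L₂)/(3EI) = θ_0, giving M_B = 288.5 kip·ft (hogging).
Span AB, ΣM about A with M_B applied at B: R_B^{AB}·12 = 1656 + 288.5, so R_B^{AB} = 162 kip and R_A = 276 − 162 = 114 kip.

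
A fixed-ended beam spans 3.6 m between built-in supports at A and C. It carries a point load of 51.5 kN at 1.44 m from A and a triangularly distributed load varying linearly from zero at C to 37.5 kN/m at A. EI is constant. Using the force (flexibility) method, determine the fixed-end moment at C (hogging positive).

Release both end moments; the primary structure is a simply-supported span AC with redundants M_A and M_C.
End rotations of the released simple span under the applied load (×1/EI):
  at A: point load 51.5 at a = 1.44: Pab(L + b)/(6LEI) = 42.72/EI
  at C: point load 51.5 at a = 1.44: Pab(L + a)/(6LEI) = 37.38/EI
  at A: triangular load, peak 37.5: w₀L³/(45EI) = 38.88/EI
  at C: triangular load, peak 37.5: 7w₀L³/(360EI) = 34.02/EI
  θ_A0 = 81.6/EI,  θ_C0 = 71.4/EI
Flexibility coefficients: a unit moment at one end gives L/(3EI) there and L/(6EI) at the far end, so f₁₁ = f₂₂ = 1.2/EI and f₁₂ = f₂₁ = 0.6/EI.
Compatibility — zero rotation at each built-in end:
  1.2 M_A + 0.6 M_C = 81.6
  0.6 M_A + 1.2 M_C = 71.4
Solving the pair gives M_A = 51 kN·m and M_C = 34 kN·m (hogging).

M_C = 34 kN·m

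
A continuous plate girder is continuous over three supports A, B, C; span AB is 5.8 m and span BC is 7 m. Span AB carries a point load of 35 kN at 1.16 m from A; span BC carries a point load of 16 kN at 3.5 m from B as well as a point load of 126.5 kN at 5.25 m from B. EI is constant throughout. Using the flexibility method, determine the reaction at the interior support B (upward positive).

Release continuity at B by inserting a hinge; the redundant is the internal moment M_B. The primary structure is two simply-supported spans AB and BC.
End slopes at the hinge B, treating each span as simply supported:
  span AB: point load 35 at a = 1.16: Pab(L + a)/(6LEI) = 37.68/EI
  span BC: point load 16 at a = 3.5: Pab(L + b)/(6LEI) = 49/EI
  span BC: point load 126.5 at a = 5.25: Pab(L + b)/(6LEI) = 242.1/EI
  relative rotation θ_0 = (37.68 + 291.1)/EI = 328.8/EI
A unit hogging moment at B produces rotation L₁/(3EI) + L₂/(3EI) = 4.267/EI.
Compatibility: M_B·(L₁+L₂)/(3EI) = θ_0, giving M_B = 77.06 kN·m (hogging).
Span AB, ΣM about A with M_B applied at B: R_B^{AB}·5.8 = 40.6 + 77.06, so R_B^{AB} = 20.29 kN and R_A = 35 − 20.29 = 14.71 kN.
Span BC, ΣM about C: R_B^{BC}·7 = 277.4 + 77.06, so R_B^{BC} = 50.63 kN and R_C = 142.5 − 50.63 = 91.87 kN.
R_B = 20.29 + 50.63 = 70.92 kN.

R_B = 70.92 kN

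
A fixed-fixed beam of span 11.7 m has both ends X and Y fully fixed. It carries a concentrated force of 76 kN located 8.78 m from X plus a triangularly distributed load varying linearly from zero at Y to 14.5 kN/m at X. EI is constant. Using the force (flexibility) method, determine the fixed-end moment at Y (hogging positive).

M_Y = 191.1 kN·m

Release both end moments; the primary structure is a simply-supported span XY with redundants M_X and M_Y.
End rotations of the released simple span under the applied load (×1/EI):
  at X: point load 76 at a = 8.78: Pab(L + b)/(6LEI) = 405.8/EI
  at Y: point load 76 at a = 8.78: Pab(L + a)/(6LEI) = 568.4/EI
  at X: triangular load, peak 14.5: w₀L³/(45EI) = 516.1/EI
  at Y: triangular load, peak 14.5: 7w₀L³/(360EI) = 451.6/EI
  θ_X0 = 921.9/EI,  θ_Y0 = 1020/EI
Flexibility coefficients: a unit moment at one end gives L/(3EI) there and L/(6EI) at the far end, so f₁₁ = f₂₂ = 3.9/EI and f₁₂ = f₂₁ = 1.95/EI.
Compatibility — zero rotation at each built-in end:
  3.9 M_X + 1.95 M_Y = 921.9
  1.95 M_X + 3.9 M_Y = 1020
Solving the pair gives M_X = 140.8 kN·m and M_Y = 191.1 kN·m (hogging).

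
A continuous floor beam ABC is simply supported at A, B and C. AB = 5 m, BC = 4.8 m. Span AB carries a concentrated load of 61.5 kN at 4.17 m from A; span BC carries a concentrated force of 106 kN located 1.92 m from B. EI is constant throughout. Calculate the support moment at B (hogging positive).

Insert a hinge at B; M_B is the redundant, and each span becomes simply supported.
Rotations at B on the released spans (each span's end-slope, ×1/EI):
  span AB: point load 61.5 at a = 4.17: Pab(L + a)/(6LEI) = 65.06/EI
  span BC: point load 106 at a = 1.92: Pab(L + b)/(6LEI) = 156.3/EI
  relative rotation θ_0 = (65.06 + 156.3)/EI = 221.4/EI
A unit hogging moment at B produces rotation L₁/(3EI) + L₂/(3EI) = 3.267/EI.
Slope continuity at B: θ_0 = M_B·3.267/EI, so M_B = 221.4/3.267 = 67.77 kN·m (hogging).

M_B = 67.77 kN·m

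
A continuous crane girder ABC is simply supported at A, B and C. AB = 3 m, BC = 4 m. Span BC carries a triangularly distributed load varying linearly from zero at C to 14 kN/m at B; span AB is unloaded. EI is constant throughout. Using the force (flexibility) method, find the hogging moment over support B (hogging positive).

M_B = 8.533 kN·m

Release continuity at B by inserting a hinge; the redundant is the internal moment M_B. The primary structure is two simply-supported spans AB and BC.
Discontinuity in slope at B on the released structure — sum the simple-span end rotations:
  span BC: triangular load, peak 14: w₀L³/(45EI) = 19.91/EI
  relative rotation θ_0 = (0 + 19.91)/EI = 19.91/EI
A unit hogging moment at B produces rotation L₁/(3EI) + L₂/(3EI) = 2.333/EI.
Slope continuity at B: θ_0 = M_B·2.333/EI, so M_B = 19.91/2.333 = 8.533 kN·m (hogging).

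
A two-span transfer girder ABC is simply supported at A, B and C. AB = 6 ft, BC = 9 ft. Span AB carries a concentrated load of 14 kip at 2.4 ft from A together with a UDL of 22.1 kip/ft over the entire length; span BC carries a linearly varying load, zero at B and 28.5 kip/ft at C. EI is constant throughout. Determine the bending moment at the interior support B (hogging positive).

Release continuity at B by inserting a hinge; the redundant is the internal moment M_B. The primary structure is two simply-supported spans AB and BC.
End slopes at the hinge B, treating each span as simply supported:
  span AB: point load 14 at a = 2.4: Pab(L + a)/(6LEI) = 28.22/EI
  span AB: UDL 22.1: wL³/(24EI) = 198.9/EI
  span BC: triangular load, peak 28.5: 7w₀L³/(360EI) = 404/EI
  relative rotation θ_0 = (227.1 + 404)/EI = 631.1/EI
A unit hogging moment at B produces rotation L₁/(3EI) + L₂/(3EI) = 5/EI.
Compatibility: M_B·(L₁+L₂)/(3EI) = θ_0, giving M_B = 126.2 kip·ft (hogging).

M_B = 126.2 kip·ft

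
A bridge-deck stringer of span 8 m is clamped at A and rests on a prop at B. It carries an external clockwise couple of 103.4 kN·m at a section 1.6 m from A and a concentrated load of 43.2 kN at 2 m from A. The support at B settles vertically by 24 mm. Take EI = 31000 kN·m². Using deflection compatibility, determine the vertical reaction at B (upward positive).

Take the reaction at B as the redundant and release it; the primary structure is a cantilever fixed at A.
Primary-structure tip deflection at B by superposition:
  clockwise couple 103.4 at a = 1.6: M₀a(2L − a)/(2EI) = 1191/EI
  point load 43.2 at a = 2: Pa²(3L − a)/(6EI) = 633.6/EI
  δ_0 = 1825/EI
Flexibility coefficient — unit upward force at B: δ_{BB} = L³/(3EI) = 170.7/EI.
With EI = 31000 kN·m²: δ_0 = 0.058863 m and δ_{BB} = 0.005505 m/kN.
Compatibility — the beam at B must follow the support down by 0.024 m: δ_0 − R_B·δ_{BB} = 0.024, so R_B = (0.058863 − 0.024)/0.005505 = 6.333 kN.

R_B = 6.333 kN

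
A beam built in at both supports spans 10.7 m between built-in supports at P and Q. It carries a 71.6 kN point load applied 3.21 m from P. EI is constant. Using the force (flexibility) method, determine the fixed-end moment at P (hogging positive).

Release both end moments; the primary structure is a simply-supported span PQ with redundants M_P and M_Q.
End rotations of the released simple span under the applied load (×1/EI):
  at P: point load 71.6 at a = 3.21: Pab(L + b)/(6LEI) = 487.8/EI
  at Q: point load 71.6 at a = 3.21: Pab(L + a)/(6LEI) = 373/EI
  θ_P0 = 487.8/EI,  θ_Q0 = 373/EI
Flexibility coefficients: a unit moment at one end gives L/(3EI) there and L/(6EI) at the far end, so f₁₁ = f₂₂ = 3.567/EI and f₁₂ = f₂₁ = 1.783/EI.
Compatibility — zero rotation at each built-in end:
  3.567 M_P + 1.783 M_Q = 487.8
  1.783 M_P + 3.567 M_Q = 373
Solving the pair gives M_P = 112.6 kN·m and M_Q = 48.27 kN·m (hogging).

M_P = 112.6 kN·m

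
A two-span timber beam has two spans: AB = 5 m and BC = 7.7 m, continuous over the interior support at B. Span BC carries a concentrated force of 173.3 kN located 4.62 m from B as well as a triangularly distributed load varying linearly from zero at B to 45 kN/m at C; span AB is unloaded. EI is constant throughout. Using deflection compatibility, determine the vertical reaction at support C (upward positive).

Take M_B as the redundant. Released structure: two simple spans AB and BC with a hinge at B.
Rotations at B on the released spans (each span's end-slope, ×1/EI):
  span BC: point load 173.3 at a = 4.62: Pab(L + b)/(6LEI) = 575.4/EI
  span BC: triangular load, peak 45: 7w₀L³/(360EI) = 399.5/EI
  relative rotation θ_0 = (0 + 974.9)/EI = 974.9/EI
A unit hogging moment at B produces rotation L₁/(3EI) + L₂/(3EI) = 4.233/EI.
Compatibility: M_B·(L₁+L₂)/(3EI) = θ_0, giving M_B = 230.3 kN·m (hogging).
Span BC, ΣM about C: R_B^{BC}·7.7 = 978.4 + 230.3, so R_B^{BC} = 157 kN and R_C = 346.6 − 157 = 189.6 kN.

R_C = 189.6 kN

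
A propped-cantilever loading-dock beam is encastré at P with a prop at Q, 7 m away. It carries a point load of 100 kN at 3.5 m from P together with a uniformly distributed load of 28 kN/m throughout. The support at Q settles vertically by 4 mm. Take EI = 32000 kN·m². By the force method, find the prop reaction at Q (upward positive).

Choose R_Q as the redundant. The primary structure is the cantilever fixed at P.
Deflection at Q on the released cantilever, summing each load's contribution:
  point load 100 at a = 3.5: Pa²(3L − a)/(6EI) = 3573/EI
  UDL 28: wL⁴/(8EI) = 8404/EI
  δ_0 = 11976/EI
Flexibility coefficient — unit upward force at Q: δ_{QQ} = L³/(3EI) = 114.3/EI.
With EI = 32000 kN·m²: δ_0 = 0.37426 m and δ_{QQ} = 0.003573 m/kN.
Compatibility — the beam at Q must follow the support down by 0.004 m: δ_0 − R_Q·δ_{QQ} = 0.004, so R_Q = (0.37426 − 0.004)/0.003573 = 103.6 kN.

R_Q = 103.6 kN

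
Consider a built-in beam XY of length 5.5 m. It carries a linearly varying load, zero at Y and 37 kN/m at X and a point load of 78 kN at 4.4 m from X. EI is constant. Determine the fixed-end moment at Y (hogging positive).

M_Y = 92.22 kN·m

Take the two fixed-end moments M_X, M_Y as redundants; the released structure is the simple span XY.
Simple-span end rotations at X and Y under the given loads:
  at X: triangular load, peak 37: w₀L³/(45EI) = 136.8/EI
  at Y: triangular load, peak 37: 7w₀L³/(360EI) = 119.7/EI
  at X: point load 78 at a = 4.4: Pab(L + b)/(6LEI) = 75.5/EI
  at Y: point load 78 at a = 4.4: Pab(L + a)/(6LEI) = 113.3/EI
  θ_X0 = 212.3/EI,  θ_Y0 = 233/EI
Flexibility coefficients: a unit moment at one end gives L/(3EI) there and L/(6EI) at the far end, so f₁₁ = f₂₂ = 1.833/EI and f₁₂ = f₂₁ = 0.9167/EI.
Compatibility — zero rotation at each built-in end:
  1.833 M_X + 0.9167 M_Y = 212.3
  0.9167 M_X + 1.833 M_Y = 233
Solving the pair gives M_X = 69.69 kN·m and M_Y = 92.22 kN·m (hogging).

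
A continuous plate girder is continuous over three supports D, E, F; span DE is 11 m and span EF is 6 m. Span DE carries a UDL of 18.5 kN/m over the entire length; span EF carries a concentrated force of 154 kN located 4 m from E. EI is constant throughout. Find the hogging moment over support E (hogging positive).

M_E = 229.4 kN·m

Take M_E as the redundant. Released structure: two simple spans DE and EF with a hinge at E.
Rotations at E on the released spans (each span's end-slope, ×1/EI):
  span DE: UDL 18.5: wL³/(24EI) = 1026/EI
  span EF: point load 154 at a = 4: Pab(L + b)/(6LEI) = 273.8/EI
  relative rotation θ_0 = (1026 + 273.8)/EI = 1300/EI
A unit hogging moment at E produces rotation L₁/(3EI) + L₂/(3EI) = 5.667/EI.
Compatibility: M_E·(L₁+L₂)/(3EI) = θ_0, giving M_E = 229.4 kN·m (hogging).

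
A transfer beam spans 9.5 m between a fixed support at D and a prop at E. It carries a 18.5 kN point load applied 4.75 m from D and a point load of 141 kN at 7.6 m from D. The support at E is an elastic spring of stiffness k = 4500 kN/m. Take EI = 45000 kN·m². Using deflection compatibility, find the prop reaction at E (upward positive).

R_E = 101.5 kN

Release the roller at E. Primary structure: cantilever fixed at D.
Downward deflection at the released point E due to the loads:
  point load 18.5 at a = 4.75: Pa²(3L − a)/(6EI) = 1652/EI
  point load 141 at a = 7.6: Pa²(3L − a)/(6EI) = 28369/EI
  δ_0 = 30021/EI
Tip deflection under a unit load at E: L³/(3EI) = 285.8/EI.
With EI = 45000 kN·m²: δ_0 = 0.66713 m and δ_{EE} = 0.006351 m/kN.
Compatibility — the spring shortens by R_E/k under the reaction it provides: δ_0 − R_E·δ_{EE} = R_E/k. With 1/k = 0.000222 m/kN, R_E = δ_0 / (δ_{EE} + 1/k) = 0.66713 / (0.006351 + 0.000222) = 101.5 kN.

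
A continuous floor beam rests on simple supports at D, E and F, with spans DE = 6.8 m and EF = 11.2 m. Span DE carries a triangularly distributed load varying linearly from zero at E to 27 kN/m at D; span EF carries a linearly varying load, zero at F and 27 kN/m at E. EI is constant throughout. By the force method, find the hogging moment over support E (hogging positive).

Release continuity at E by inserting a hinge; the redundant is the internal moment M_E. The primary structure is two simply-supported spans DE and EF.
Discontinuity in slope at E on the released structure — sum the simple-span end rotations:
  span DE: triangular load, peak 27: 7w₀L³/(360EI) = 165.1/EI
  span EF: triangular load, peak 27: w₀L³/(45EI) = 843/EI
  relative rotation θ_0 = (165.1 + 843)/EI = 1008/EI
A unit hogging moment at E produces rotation L₁/(3EI) + L₂/(3EI) = 6/EI.
Slope continuity at E: θ_0 = M_E·6/EI, so M_E = 1008/6 = 168 kN·m (hogging).

M_E = 168 kN·m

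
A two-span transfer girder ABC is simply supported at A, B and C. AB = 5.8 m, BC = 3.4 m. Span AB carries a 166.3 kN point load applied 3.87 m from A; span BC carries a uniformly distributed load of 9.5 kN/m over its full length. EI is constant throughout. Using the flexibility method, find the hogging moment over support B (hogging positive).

Take M_B as the redundant. Released structure: two simple spans AB and BC with a hinge at B.
Discontinuity in slope at B on the released structure — sum the simple-span end rotations:
  span AB: point load 166.3 at a = 3.87: Pab(L + a)/(6LEI) = 345.1/EI
  span BC: UDL 9.5: wL³/(24EI) = 15.56/EI
  relative rotation θ_0 = (345.1 + 15.56)/EI = 360.7/EI
A unit hogging moment at B produces rotation L₁/(3EI) + L₂/(3EI) = 3.067/EI.
Compatibility: M_B·(L₁+L₂)/(3EI) = θ_0, giving M_B = 117.6 kN·m (hogging).

M_B = 117.6 kN·m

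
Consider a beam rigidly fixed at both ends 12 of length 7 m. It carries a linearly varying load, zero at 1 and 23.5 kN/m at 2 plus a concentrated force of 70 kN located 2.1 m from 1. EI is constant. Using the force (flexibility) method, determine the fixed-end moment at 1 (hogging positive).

M_1 = 110.4 kN·m

Release both end moments; the primary structure is a simply-supported span 12 with redundants M_1 and M_2.
On the primary (simply-supported) span, the end slopes from the loading are:
  at 1: triangular load, peak 23.5: 7w₀L³/(360EI) = 156.7/EI
  at 2: triangular load, peak 23.5: w₀L³/(45EI) = 179.1/EI
  at 1: point load 70 at a = 2.1: Pab(L + b)/(6LEI) = 204.1/EI
  at 2: point load 70 at a = 2.1: Pab(L + a)/(6LEI) = 156.1/EI
  θ_10 = 360.8/EI,  θ_20 = 335.2/EI
Flexibility coefficients: a unit moment at one end gives L/(3EI) there and L/(6EI) at the far end, so f₁₁ = f₂₂ = 2.333/EI and f₁₂ = f₂₁ = 1.167/EI.
Compatibility — zero rotation at each built-in end:
  2.333 M_1 + 1.167 M_2 = 360.8
  1.167 M_1 + 2.333 M_2 = 335.2
Solving the pair gives M_1 = 110.4 kN·m and M_2 = 88.44 kN·m (hogging).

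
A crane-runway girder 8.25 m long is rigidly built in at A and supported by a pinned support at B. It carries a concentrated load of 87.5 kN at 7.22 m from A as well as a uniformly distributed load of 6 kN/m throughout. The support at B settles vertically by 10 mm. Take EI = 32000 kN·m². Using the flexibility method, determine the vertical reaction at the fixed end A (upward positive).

Release the roller at B. Primary structure: cantilever fixed at A.
Primary-structure tip deflection at B by superposition:
  point load 87.5 at a = 7.22: Pa²(3L − a)/(6EI) = 13326/EI
  UDL 6: wL⁴/(8EI) = 3474/EI
  δ_0 = 16801/EI
Flexibility coefficient — unit upward force at B: δ_{BB} = L³/(3EI) = 187.2/EI.
With EI = 32000 kN·m²: δ_0 = 0.52502 m and δ_{BB} = 0.005849 m/kN.
Compatibility — the beam at B must follow the support down by 0.01 m: δ_0 − R_B·δ_{BB} = 0.01, so R_B = (0.52502 − 0.01)/0.005849 = 88.05 kN.
Vertical equilibrium: R_A = ΣP − R_B = 137 − 88.05 = 48.95 kN.

R_A = 48.95 kN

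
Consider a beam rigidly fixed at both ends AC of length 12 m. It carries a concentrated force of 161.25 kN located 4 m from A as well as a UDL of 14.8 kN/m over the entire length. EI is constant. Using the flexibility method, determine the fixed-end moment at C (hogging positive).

Release both end moments; the primary structure is a simply-supported span AC with redundants M_A and M_C.
End rotations of the released simple span under the applied load (×1/EI):
  at A: point load 161.25 at a = 4: Pab(L + b)/(6LEI) = 1433/EI
  at C: point load 161.25 at a = 4: Pab(L + a)/(6LEI) = 1147/EI
  at A: UDL 14.8: wL³/(24EI) = 1066/EI
  at C: UDL 14.8: wL³/(24EI) = 1066/EI
  θ_A0 = 2499/EI,  θ_C0 = 2212/EI
Flexibility coefficients: a unit moment at one end gives L/(3EI) there and L/(6EI) at the far end, so f₁₁ = f₂₂ = 4/EI and f₁₂ = f₂₁ = 2/EI.
Compatibility — zero rotation at each built-in end:
  4 M_A + 2 M_C = 2499
  2 M_A + 4 M_C = 2212
Solving the pair gives M_A = 464.3 kN·m and M_C = 320.9 kN·m (hogging).

M_C = 320.9 kN·m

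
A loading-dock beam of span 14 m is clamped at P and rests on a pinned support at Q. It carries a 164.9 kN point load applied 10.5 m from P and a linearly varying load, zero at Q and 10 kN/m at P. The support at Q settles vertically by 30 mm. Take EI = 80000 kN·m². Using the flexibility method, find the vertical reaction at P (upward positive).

Release the roller at Q. Primary structure: cantilever fixed at P.
Primary-structure tip deflection at Q by superposition:
  point load 164.9 at a = 10.5: Pa²(3L − a)/(6EI) = 95446/EI
  triangular load, peak 10 at the fixed end: w₀L⁴/(30EI) = 12805/EI
  δ_0 = 108252/EI
Flexibility coefficient — unit upward force at Q: δ_{QQ} = L³/(3EI) = 914.7/EI.
With EI = 80000 kN·m²: δ_0 = 1.3531 m and δ_{QQ} = 0.011433 m/kN.
Compatibility — the beam at Q must follow the support down by 0.03 m: δ_0 − R_Q·δ_{QQ} = 0.03, so R_Q = (1.3531 − 0.03)/0.011433 = 115.7 kN.
Vertical equilibrium: R_P = ΣP − R_Q = 234.9 − 115.7 = 119.2 kN.

R_P = 119.2 kN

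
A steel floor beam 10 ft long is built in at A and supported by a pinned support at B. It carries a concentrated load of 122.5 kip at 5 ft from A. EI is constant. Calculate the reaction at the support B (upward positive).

Choose R_B as the redundant. The primary structure is the cantilever fixed at A.
Downward deflection at the released point B due to the loads:
  point load 122.5 at a = 5: Pa²(3L − a)/(6EI) = 12760/EI
Tip deflection under a unit load at B: L³/(3EI) = 333.3/EI.
Compatibility at B: δ_0 − R_B·δ_{BB} = 0, so R_B = 12760/333.3 = 38.28 kip.

R_B = 38.28 kip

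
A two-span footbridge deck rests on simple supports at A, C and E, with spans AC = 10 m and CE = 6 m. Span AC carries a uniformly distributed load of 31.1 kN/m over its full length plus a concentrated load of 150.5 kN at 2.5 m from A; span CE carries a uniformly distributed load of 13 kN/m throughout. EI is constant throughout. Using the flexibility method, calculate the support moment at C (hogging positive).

M_C = 375.1 kN·m

Insert a hinge at C; M_C is the redundant, and each span becomes simply supported.
Rotations at C on the released spans (each span's end-slope, ×1/EI):
  span AC: UDL 31.1: wL³/(24EI) = 1296/EI
  span AC: point load 150.5 at a = 2.5: Pab(L + a)/(6LEI) = 587.9/EI
  span CE: UDL 13: wL³/(24EI) = 117/EI
  relative rotation θ_0 = (1884 + 117)/EI = 2001/EI
A unit hogging moment at C produces rotation L₁/(3EI) + L₂/(3EI) = 5.333/EI.
Slope continuity at C: θ_0 = M_C·5.333/EI, so M_C = 2001/5.333 = 375.1 kN·m (hogging).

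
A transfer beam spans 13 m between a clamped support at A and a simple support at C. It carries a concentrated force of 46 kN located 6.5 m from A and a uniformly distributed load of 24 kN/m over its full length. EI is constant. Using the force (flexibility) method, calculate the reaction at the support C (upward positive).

Choose R_C as the redundant. The primary structure is the cantilever fixed at A.
Downward deflection at the released point C due to the loads:
  point load 46 at a = 6.5: Pa²(3L − a)/(6EI) = 10527/EI
  UDL 24: wL⁴/(8EI) = 85683/EI
  δ_0 = 96210/EI
Flexibility coefficient — unit upward force at C: δ_{CC} = L³/(3EI) = 732.3/EI.
The prop prevents deflection at C: R_C = δ_0/δ_{CC} = 96210/732.3 = 131.4 kN.

R_C = 131.4 kN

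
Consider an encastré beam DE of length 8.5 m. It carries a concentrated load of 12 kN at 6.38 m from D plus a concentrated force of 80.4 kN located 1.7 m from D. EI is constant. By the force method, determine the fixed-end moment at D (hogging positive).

M_D = 92.24 kN·m

Release both end moments; the primary structure is a simply-supported span DE with redundants M_D and M_E.
End rotations of the released simple span under the applied load (×1/EI):
  at D: point load 12 at a = 6.38: Pab(L + b)/(6LEI) = 33.8/EI
  at E: point load 12 at a = 6.38: Pab(L + a)/(6LEI) = 47.36/EI
  at D: point load 80.4 at a = 1.7: Pab(L + b)/(6LEI) = 278.8/EI
  at E: point load 80.4 at a = 1.7: Pab(L + a)/(6LEI) = 185.9/EI
  θ_D0 = 312.6/EI,  θ_E0 = 233.2/EI
Flexibility coefficients: a unit moment at one end gives L/(3EI) there and L/(6EI) at the far end, so f₁₁ = f₂₂ = 2.833/EI and f₁₂ = f₂₁ = 1.417/EI.
Compatibility — zero rotation at each built-in end:
  2.833 M_D + 1.417 M_E = 312.6
  1.417 M_D + 2.833 M_E = 233.2
Solving the pair gives M_D = 92.24 kN·m and M_E = 36.2 kN·m (hogging).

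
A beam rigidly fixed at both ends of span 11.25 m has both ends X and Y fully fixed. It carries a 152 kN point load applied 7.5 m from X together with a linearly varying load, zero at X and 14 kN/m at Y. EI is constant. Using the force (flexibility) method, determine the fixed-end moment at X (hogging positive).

M_X = 185.7 kN·m

Take the two fixed-end moments M_X, M_Y as redundants; the released structure is the simple span XY.
On the primary (simply-supported) span, the end slopes from the loading are:
  at X: point load 152 at a = 7.5: Pab(L + b)/(6LEI) = 950/EI
  at Y: point load 152 at a = 7.5: Pab(L + a)/(6LEI) = 1188/EI
  at X: triangular load, peak 14: 7w₀L³/(360EI) = 387.6/EI
  at Y: triangular load, peak 14: w₀L³/(45EI) = 443/EI
  θ_X0 = 1338/EI,  θ_Y0 = 1630/EI
Flexibility coefficients: a unit moment at one end gives L/(3EI) there and L/(6EI) at the far end, so f₁₁ = f₂₂ = 3.75/EI and f₁₂ = f₂₁ = 1.875/EI.
Compatibility — zero rotation at each built-in end:
  3.75 M_X + 1.875 M_Y = 1338
  1.875 M_X + 3.75 M_Y = 1630
Solving the pair gives M_X = 185.7 kN·m and M_Y = 341.9 kN·m (hogging).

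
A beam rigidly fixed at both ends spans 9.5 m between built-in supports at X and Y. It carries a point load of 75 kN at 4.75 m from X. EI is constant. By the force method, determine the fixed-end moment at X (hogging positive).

Take the two fixed-end moments M_X, M_Y as redundants; the released structure is the simple span XY.
Simple-span end rotations at X and Y under the given loads:
  at X: point load 75 at a = 4.75: Pab(L + b)/(6LEI) = 423/EI
  at Y: point load 75 at a = 4.75: Pab(L + a)/(6LEI) = 423/EI
  θ_X0 = 423/EI,  θ_Y0 = 423/EI
Flexibility coefficients: a unit moment at one end gives L/(3EI) there and L/(6EI) at the far end, so f₁₁ = f₂₂ = 3.167/EI and f₁₂ = f₂₁ = 1.583/EI.
Compatibility — zero rotation at each built-in end:
  3.167 M_X + 1.583 M_Y = 423
  1.583 M_X + 3.167 M_Y = 423
Solving the pair gives M_X = 89.06 kN·m and M_Y = 89.06 kN·m (hogging).

M_X = 89.06 kN·m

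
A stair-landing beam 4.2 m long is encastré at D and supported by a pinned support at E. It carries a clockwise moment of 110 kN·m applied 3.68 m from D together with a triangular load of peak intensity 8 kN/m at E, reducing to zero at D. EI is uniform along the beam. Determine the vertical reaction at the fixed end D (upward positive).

R_D = -31.12 kN

Take the reaction at E as the redundant and release it; the primary structure is a cantilever fixed at D.
Free-end deflection of the primary structure under the applied loading (downward +):
  clockwise couple 110 at a = 3.68: M₀a(2L − a)/(2EI) = 955.3/EI
  triangular load, peak 8 at the free end: 11w₀L⁴/(120EI) = 228.2/EI
  δ_0 = 1184/EI
Flexibility coefficient — unit upward force at E: δ_{EE} = L³/(3EI) = 24.7/EI.
The prop prevents deflection at E: R_E = δ_0/δ_{EE} = 1184/24.7 = 47.92 kN.
Vertical equilibrium: R_D = ΣP − R_E = 16.8 − 47.92 = -31.12 kN.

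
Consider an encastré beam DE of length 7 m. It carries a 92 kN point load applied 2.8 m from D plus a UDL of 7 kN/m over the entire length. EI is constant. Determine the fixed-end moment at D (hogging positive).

M_D = 121.3 kN·m

Release both end moments; the primary structure is a simply-supported span DE with redundants M_D and M_E.
End rotations of the released simple span under the applied load (×1/EI):
  at D: point load 92 at a = 2.8: Pab(L + b)/(6LEI) = 288.5/EI
  at E: point load 92 at a = 2.8: Pab(L + a)/(6LEI) = 252.4/EI
  at D: UDL 7: wL³/(24EI) = 100/EI
  at E: UDL 7: wL³/(24EI) = 100/EI
  θ_D0 = 388.6/EI,  θ_E0 = 352.5/EI
Flexibility coefficients: a unit moment at one end gives L/(3EI) there and L/(6EI) at the far end, so f₁₁ = f₂₂ = 2.333/EI and f₁₂ = f₂₁ = 1.167/EI.
Compatibility — zero rotation at each built-in end:
  2.333 M_D + 1.167 M_E = 388.6
  1.167 M_D + 2.333 M_E = 352.5
Solving the pair gives M_D = 121.3 kN·m and M_E = 90.41 kN·m (hogging).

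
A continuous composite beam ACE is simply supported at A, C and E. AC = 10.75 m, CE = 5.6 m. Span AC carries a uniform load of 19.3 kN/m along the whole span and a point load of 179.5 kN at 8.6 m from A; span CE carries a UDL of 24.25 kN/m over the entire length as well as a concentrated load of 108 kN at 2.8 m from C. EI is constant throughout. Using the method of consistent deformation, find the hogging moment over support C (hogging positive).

Insert a hinge at C; M_C is the redundant, and each span becomes simply supported.
Discontinuity in slope at C on the released structure — sum the simple-span end rotations:
  span AC: UDL 19.3: wL³/(24EI) = 999/EI
  span AC: point load 179.5 at a = 8.6: Pab(L + a)/(6LEI) = 995.7/EI
  span CE: UDL 24.25: wL³/(24EI) = 177.4/EI
  span CE: point load 108 at a = 2.8: Pab(L + b)/(6LEI) = 211.7/EI
  relative rotation θ_0 = (1995 + 389.1)/EI = 2384/EI
A unit hogging moment at C produces rotation L₁/(3EI) + L₂/(3EI) = 5.45/EI.
Compatibility: M_C·(L₁+L₂)/(3EI) = θ_0, giving M_C = 437.4 kN·m (hogging).

M_C = 437.4 kN·m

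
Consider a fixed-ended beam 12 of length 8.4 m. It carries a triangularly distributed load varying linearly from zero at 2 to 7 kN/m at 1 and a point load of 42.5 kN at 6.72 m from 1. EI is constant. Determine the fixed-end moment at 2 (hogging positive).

M_2 = 62.16 kN·m

Release both end moments; the primary structure is a simply-supported span 12 with redundants M_1 and M_2.
On the primary (simply-supported) span, the end slopes from the loading are:
  at 1: triangular load, peak 7: w₀L³/(45EI) = 92.2/EI
  at 2: triangular load, peak 7: 7w₀L³/(360EI) = 80.67/EI
  at 1: point load 42.5 at a = 6.72: Pab(L + b)/(6LEI) = 95.96/EI
  at 2: point load 42.5 at a = 6.72: Pab(L + a)/(6LEI) = 143.9/EI
  θ_10 = 188.2/EI,  θ_20 = 224.6/EI
Flexibility coefficients: a unit moment at one end gives L/(3EI) there and L/(6EI) at the far end, so f₁₁ = f₂₂ = 2.8/EI and f₁₂ = f₂₁ = 1.4/EI.
Compatibility — zero rotation at each built-in end:
  2.8 M_1 + 1.4 M_2 = 188.2
  1.4 M_1 + 2.8 M_2 = 224.6
Solving the pair gives M_1 = 36.12 kN·m and M_2 = 62.16 kN·m (hogging).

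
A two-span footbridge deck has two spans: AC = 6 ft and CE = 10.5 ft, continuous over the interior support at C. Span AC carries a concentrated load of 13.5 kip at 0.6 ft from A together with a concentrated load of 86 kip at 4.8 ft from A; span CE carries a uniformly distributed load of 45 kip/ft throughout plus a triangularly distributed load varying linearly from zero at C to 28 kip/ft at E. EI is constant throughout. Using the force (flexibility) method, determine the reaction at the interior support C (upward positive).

R_C = 496.2 kip

Release continuity at C by inserting a hinge; the redundant is the internal moment M_C. The primary structure is two simply-supported spans AC and CE.
Discontinuity in slope at C on the released structure — sum the simple-span end rotations:
  span AC: point load 13.5 at a = 0.6: Pab(L + a)/(6LEI) = 8.019/EI
  span AC: point load 86 at a = 4.8: Pab(L + a)/(6LEI) = 148.6/EI
  span CE: UDL 45: wL³/(24EI) = 2171/EI
  span CE: triangular load, peak 28: 7w₀L³/(360EI) = 630.3/EI
  relative rotation θ_0 = (156.6 + 2801)/EI = 2957/EI
A unit hogging moment at C produces rotation L₁/(3EI) + L₂/(3EI) = 5.5/EI.
Compatibility: M_C·(L₁+L₂)/(3EI) = θ_0, giving M_C = 537.7 kip·ft (hogging).
Span AC, ΣM about A with M_C applied at C: R_C^{AC}·6 = 420.9 + 537.7, so R_C^{AC} = 159.8 kip and R_A = 99.5 − 159.8 = -60.27 kip.
Span CE, ΣM about E: R_C^{CE}·10.5 = 2995 + 537.7, so R_C^{CE} = 336.5 kip and R_E = 619.5 − 336.5 = 283 kip.
R_C = 159.8 + 336.5 = 496.2 kip.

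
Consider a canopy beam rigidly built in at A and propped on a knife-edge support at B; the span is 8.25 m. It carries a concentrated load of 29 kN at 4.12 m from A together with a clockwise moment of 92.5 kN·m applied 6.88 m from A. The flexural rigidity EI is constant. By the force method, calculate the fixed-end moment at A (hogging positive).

Remove the prop at B; the released (primary) structure is a cantilever built in at A.
Downward deflection at the released point B due to the loads:
  point load 29 at a = 4.12: Pa²(3L − a)/(6EI) = 1693/EI
  clockwise couple 92.5 at a = 6.88: M₀a(2L − a)/(2EI) = 3061/EI
  δ_0 = 4754/EI
Flexibility coefficient — unit upward force at B: δ_{BB} = L³/(3EI) = 187.2/EI.
Compatibility at B: δ_0 − R_B·δ_{BB} = 0, so R_B = 4754/187.2 = 25.4 kN.
Moment equilibrium about A: M_A = Σ(load moments about A) − R_B·L = 212 − 25.4×8.25 = 2.454 kN·m.

M_A = 2.454 kN·m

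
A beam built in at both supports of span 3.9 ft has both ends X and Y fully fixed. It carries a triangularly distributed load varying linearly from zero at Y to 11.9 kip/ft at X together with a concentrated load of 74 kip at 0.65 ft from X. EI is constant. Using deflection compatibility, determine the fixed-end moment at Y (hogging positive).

M_Y = 12.71 kip·ft

Take the two fixed-end moments M_X, M_Y as redundants; the released structure is the simple span XY.
Simple-span end rotations at X and Y under the given loads:
  at X: triangular load, peak 11.9: w₀L³/(45EI) = 15.69/EI
  at Y: triangular load, peak 11.9: 7w₀L³/(360EI) = 13.73/EI
  at X: point load 74 at a = 0.65: Pab(L + b)/(6LEI) = 47.77/EI
  at Y: point load 74 at a = 0.65: Pab(L + a)/(6LEI) = 30.4/EI
  θ_X0 = 63.45/EI,  θ_Y0 = 44.12/EI
Flexibility coefficients: a unit moment at one end gives L/(3EI) there and L/(6EI) at the far end, so f₁₁ = f₂₂ = 1.3/EI and f₁₂ = f₂₁ = 0.65/EI.
Compatibility — zero rotation at each built-in end:
  1.3 M_X + 0.65 M_Y = 63.45
  0.65 M_X + 1.3 M_Y = 44.12
Solving the pair gives M_X = 42.45 kip·ft and M_Y = 12.71 kip·ft (hogging).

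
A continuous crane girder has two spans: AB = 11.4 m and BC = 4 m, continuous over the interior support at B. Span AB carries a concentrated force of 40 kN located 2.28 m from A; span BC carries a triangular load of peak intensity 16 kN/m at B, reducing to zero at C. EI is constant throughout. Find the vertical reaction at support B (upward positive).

R_B = 41.77 kN

Insert a hinge at B; M_B is the redundant, and each span becomes simply supported.
Rotations at B on the released spans (each span's end-slope, ×1/EI):
  span AB: point load 40 at a = 2.28: Pab(L + a)/(6LEI) = 166.3/EI
  span BC: triangular load, peak 16: w₀L³/(45EI) = 22.76/EI
  relative rotation θ_0 = (166.3 + 22.76)/EI = 189.1/EI
A unit hogging moment at B produces rotation L₁/(3EI) + L₂/(3EI) = 5.133/EI.
Compatibility: M_B·(L₁+L₂)/(3EI) = θ_0, giving M_B = 36.84 kN·m (hogging).
Span AB, ΣM about A with M_B applied at B: R_B^{AB}·11.4 = 91.2 + 36.84, so R_B^{AB} = 11.23 kN and R_A = 40 − 11.23 = 28.77 kN.
Span BC, ΣM about C: R_B^{BC}·4 = 85.33 + 36.84, so R_B^{BC} = 30.54 kN and R_C = 32 − 30.54 = 1.457 kN.
R_B = 11.23 + 30.54 = 41.77 kN.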